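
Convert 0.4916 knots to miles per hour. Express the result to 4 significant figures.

0.5657 miles per hour

1 kn = 1.15078 mph.
Thus 0.4916 × 1.15078 ≈ 0.5657 mph.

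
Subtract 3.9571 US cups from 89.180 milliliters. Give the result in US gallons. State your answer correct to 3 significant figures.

-0.224 US gal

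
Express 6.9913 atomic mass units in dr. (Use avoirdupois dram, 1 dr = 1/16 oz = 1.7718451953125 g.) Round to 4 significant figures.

6.552 × 10^-24 dr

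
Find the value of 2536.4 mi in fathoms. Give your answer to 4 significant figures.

2.232 × 10^6 fathoms

1 mi = 880.000 fathoms.
So 2536.4 × 880.000 ≈ 2.232 × 10^6 fathom.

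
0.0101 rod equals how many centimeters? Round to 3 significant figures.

5.08 centimeters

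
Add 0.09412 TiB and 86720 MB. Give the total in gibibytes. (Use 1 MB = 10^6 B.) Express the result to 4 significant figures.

177.1 gibibytes

0.09412 TiB = 96.3789 GiB and 86720 MB = 80.7643 GiB.
96.3789 + 80.7643 ≈ 177.1 GiB.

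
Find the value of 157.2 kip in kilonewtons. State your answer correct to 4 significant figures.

1 kip = 4.44822 kN.
Then 157.2 × 4.44822 ≈ 699.3 kN.

699.3 kN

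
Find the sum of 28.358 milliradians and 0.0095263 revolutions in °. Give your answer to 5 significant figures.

5.0543 °

28.358 mrad = 1.62479 ° and 0.0095263 rev = 3.42947 °.
1.62479 + 3.42947 ≈ 5.0543 °.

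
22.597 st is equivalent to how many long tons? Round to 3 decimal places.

0.141 long ton

1 stone = 0.00625000 long ton.
Then 22.597 × 0.00625000 ≈ 0.141 long ton.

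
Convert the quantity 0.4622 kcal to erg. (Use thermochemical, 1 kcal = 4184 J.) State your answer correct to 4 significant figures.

1.934e+10 ergs

1 kilocalorie = 4.18400e+10 ergs.
So 0.4622 × 4.18400e+10 ≈ 1.934e+10 erg.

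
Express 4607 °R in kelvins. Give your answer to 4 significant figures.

2559 K

°R = K × 9/5.
Applying the formula gives 2559 K.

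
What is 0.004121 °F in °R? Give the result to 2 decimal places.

459.67 degrees Rankine

°R = °F + 459.67.
Applying the formula gives 459.67 °R.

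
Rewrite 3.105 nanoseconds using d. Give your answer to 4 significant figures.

3.594 × 10^-14 days

1 nanosecond = 1.15741 × 10^-14 d.
So 3.105 × 1.15741 × 10^-14 ≈ 3.594 × 10^-14 d.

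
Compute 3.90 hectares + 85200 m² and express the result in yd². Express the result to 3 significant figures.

3.90 ha = 46643.6 yd² and 85200 m² = 101898 yd².
46643.6 + 101898 ≈ 149000 yd².

149000 yd²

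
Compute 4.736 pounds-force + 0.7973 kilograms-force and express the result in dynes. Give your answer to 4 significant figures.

4.736 lbf = 2.10668e+6 dyn and 0.7973 kgf = 781884 dyn.
2.10668e+6 + 781884 ≈ 2.889e+6 dyn.

2.889e+6 dyn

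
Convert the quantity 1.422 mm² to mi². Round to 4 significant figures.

5.490e-13 mi²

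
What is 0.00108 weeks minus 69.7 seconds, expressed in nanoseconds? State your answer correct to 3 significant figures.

0.00108 wk = 6.53184e+11 ns and 69.7 s = 6.97000e+10 ns.
6.53184e+11 − 6.97000e+10 ≈ 5.83e+11 ns.

5.83e+11 nanoseconds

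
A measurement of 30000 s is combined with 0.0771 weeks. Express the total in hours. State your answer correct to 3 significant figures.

21.3 hours

30000 s = 8.33333 h and 0.0771 wk = 12.9528 h.
8.33333 + 12.9528 ≈ 21.3 h.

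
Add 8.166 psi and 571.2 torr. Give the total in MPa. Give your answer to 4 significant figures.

0.1325 MPa

8.166 psi = 0.0563026 MPa and 571.2 torr = 0.0761537 MPa.
0.0563026 + 0.0761537 ≈ 0.1325 MPa.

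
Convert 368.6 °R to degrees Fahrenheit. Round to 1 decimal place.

°R = °F + 459.67.
Applying the formula gives -91.1 °F.

-91.1 °F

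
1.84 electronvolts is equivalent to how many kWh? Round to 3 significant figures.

1 eV = 4.45049 × 10^-26 kilowatt-hours.
Thus 1.84 × 4.45049 × 10^-26 ≈ 8.19 × 10^-26 kWh.

8.19 × 10^-26 kilowatt-hours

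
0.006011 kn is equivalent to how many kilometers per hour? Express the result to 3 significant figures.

0.0111 kilometers per hour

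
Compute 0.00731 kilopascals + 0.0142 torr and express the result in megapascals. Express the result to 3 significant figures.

0.00731 kPa = 7.31000e-6 MPa and 0.0142 torr = 1.89318e-6 MPa.
7.31000e-6 + 1.89318e-6 ≈ 9.20e-6 MPa.

9.20e-6 megapascals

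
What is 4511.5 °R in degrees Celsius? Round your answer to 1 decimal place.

2233.2 °C

°R = (°C + 273.15) × 9/5.
Applying the formula gives 2233.2 °C.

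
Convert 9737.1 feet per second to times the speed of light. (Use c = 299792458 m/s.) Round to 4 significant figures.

1 ft/s = 1.01670e-9 c.
So 9737.1 × 1.01670e-9 ≈ 9.900e-6 c.

9.900e-6 c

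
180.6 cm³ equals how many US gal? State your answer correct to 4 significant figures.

0.04771 US gal

1 cubic centimeter = 0.000264172 US gallons.
So 180.6 × 0.000264172 ≈ 0.04771 US gal.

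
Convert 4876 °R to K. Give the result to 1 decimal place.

°R = K × 9/5.
Applying the formula gives 2708.9 K.

2708.9 K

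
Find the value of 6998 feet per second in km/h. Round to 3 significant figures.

7680 kilometers per hour

1 ft/s = 1.09728 km/h.
Then 6998 × 1.09728 ≈ 7680 km/h.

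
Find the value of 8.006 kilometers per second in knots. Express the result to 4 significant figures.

1 km/s = 1943.84 knots.
Then 8.006 × 1943.84 ≈ 15560 kn.

15560 kn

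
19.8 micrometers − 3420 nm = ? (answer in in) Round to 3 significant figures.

19.8 μm = 0.000779528 in and 3420 nm = 0.000134646 in.
0.000779528 − 0.000134646 ≈ 0.000645 in.

0.000645 inches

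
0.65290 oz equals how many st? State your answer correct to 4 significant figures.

1 ounce = 0.00446429 st.
Then 0.65290 × 0.00446429 ≈ 0.002915 st.

0.002915 st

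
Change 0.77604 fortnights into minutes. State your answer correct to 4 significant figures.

1 fortnight = 20160.0 minutes.
Then 0.77604 × 20160.0 ≈ 15640 min.

15640 min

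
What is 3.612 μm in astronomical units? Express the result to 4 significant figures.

2.414 × 10^-17 astronomical units

1 micrometer = 6.68459 × 10^-18 astronomical units.
Thus 3.612 × 6.68459 × 10^-18 ≈ 2.414 × 10^-17 au.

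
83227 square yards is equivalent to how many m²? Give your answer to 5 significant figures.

1 square yard = 0.836127 m².
So 83227 × 0.836127 ≈ 69588 m².

69588 m²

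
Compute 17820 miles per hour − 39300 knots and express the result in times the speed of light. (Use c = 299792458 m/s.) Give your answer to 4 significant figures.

17820 mph = 2.65726 × 10^-5 c and 39300 kn = 6.74389 × 10^-5 c.
2.65726 × 10^-5 − 6.74389 × 10^-5 ≈ -4.087 × 10^-5 c.

-4.087 × 10^-5 times the speed of light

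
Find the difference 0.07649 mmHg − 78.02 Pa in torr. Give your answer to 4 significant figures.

-0.5087 torr

0.07649 mmHg = 0.0764900 torr and 78.02 Pa = 0.585198 torr.
0.0764900 − 0.585198 ≈ -0.5087 torr.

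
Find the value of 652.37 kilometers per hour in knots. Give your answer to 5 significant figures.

352.25 kn

1 km/h = 0.539957 kn.
So 652.37 × 0.539957 ≈ 352.25 kn.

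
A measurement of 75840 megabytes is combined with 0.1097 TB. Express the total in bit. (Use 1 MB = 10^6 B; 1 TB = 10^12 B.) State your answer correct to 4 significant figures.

75840 MB = 6.06720e+11 bit and 0.1097 TB = 8.77600e+11 bit.
6.06720e+11 + 8.77600e+11 ≈ 1.484e+12 bit.

1.484e+12 bit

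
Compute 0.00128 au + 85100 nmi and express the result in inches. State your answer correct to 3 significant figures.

1.37 × 10^10 inches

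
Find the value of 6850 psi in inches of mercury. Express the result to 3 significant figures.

1 psi = 2.03602 inches of mercury.
So 6850 × 2.03602 ≈ 13900 inHg.

13900 inHg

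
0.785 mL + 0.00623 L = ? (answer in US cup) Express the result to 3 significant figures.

0.0297 US cup

0.785 mL = 0.00331800 US cup and 0.00623 L = 0.0263327 US cup.
0.00331800 + 0.0263327 ≈ 0.0297 US cup.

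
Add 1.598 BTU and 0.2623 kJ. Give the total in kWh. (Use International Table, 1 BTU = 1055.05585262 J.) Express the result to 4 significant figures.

0.0005412 kilowatt-hours

1.598 BTU = 0.000468328 kWh and 0.2623 kJ = 7.28611 × 10^-5 kWh.
0.000468328 + 7.28611 × 10^-5 ≈ 0.0005412 kWh.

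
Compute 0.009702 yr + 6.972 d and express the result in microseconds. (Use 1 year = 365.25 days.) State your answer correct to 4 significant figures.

0.009702 yr = 3.06172 × 10^11 μs and 6.972 d = 6.02381 × 10^11 μs.
3.06172 × 10^11 + 6.02381 × 10^11 ≈ 9.086 × 10^11 μs.

9.086 × 10^11 microseconds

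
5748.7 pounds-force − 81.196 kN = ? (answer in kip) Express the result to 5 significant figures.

-12.505 kip

5748.7 lbf = 5.74870 kip and 81.196 kN = 18.2536 kip.
5.74870 − 18.2536 ≈ -12.505 kip.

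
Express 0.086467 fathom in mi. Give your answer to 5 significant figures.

9.8258 × 10^-5 mi

1 fathom = 0.00113636 mi.
So 0.086467 × 0.00113636 ≈ 9.8258 × 10^-5 mi.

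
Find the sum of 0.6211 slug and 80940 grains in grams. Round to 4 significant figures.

0.6211 slug = 9064.27 g and 80940 gr = 5244.82 g.
9064.27 + 5244.82 ≈ 14310 g.

14310 g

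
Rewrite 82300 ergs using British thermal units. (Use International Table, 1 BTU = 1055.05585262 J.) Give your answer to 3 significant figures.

7.80e-6 British thermal units

1 erg = 9.47817e-11 BTU.
Thus 82300 × 9.47817e-11 ≈ 7.80e-6 BTU.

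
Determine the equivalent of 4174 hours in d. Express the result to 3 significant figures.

1 hour = 0.0416667 d.
4174 × 0.0416667 ≈ 174 d.

174 d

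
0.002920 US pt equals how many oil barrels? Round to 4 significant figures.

1 US pt = 0.00297619 oil barrels.
0.002920 × 0.00297619 ≈ 8.690e-6 bbl.

8.690e-6 bbl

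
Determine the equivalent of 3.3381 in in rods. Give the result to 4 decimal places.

1 inch = 0.00505051 rod.
3.3381 × 0.00505051 ≈ 0.0169 rod.

0.0169 rods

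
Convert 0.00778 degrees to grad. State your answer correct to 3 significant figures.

0.00864 grad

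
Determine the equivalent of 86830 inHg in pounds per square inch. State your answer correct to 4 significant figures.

1 inHg = 0.491154 psi.
Then 86830 × 0.491154 ≈ 42650 psi.

42650 pounds per square inch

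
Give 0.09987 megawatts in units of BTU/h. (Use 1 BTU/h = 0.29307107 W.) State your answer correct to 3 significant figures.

341000 BTU per hour

1 megawatt = 3.41214 × 10^6 BTU per hour.
So 0.09987 × 3.41214 × 10^6 ≈ 341000 BTU/h.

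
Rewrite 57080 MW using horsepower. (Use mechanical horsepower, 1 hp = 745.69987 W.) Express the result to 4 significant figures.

1 MW = 1341.02 hp.
57080 × 1341.02 ≈ 7.655 × 10^7 hp.

7.655 × 10^7 horsepower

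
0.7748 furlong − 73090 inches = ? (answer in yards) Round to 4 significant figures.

0.7748 furlong = 170.456 yd and 73090 in = 2030.28 yd.
170.456 − 2030.28 ≈ -1860 yd.

-1860 yd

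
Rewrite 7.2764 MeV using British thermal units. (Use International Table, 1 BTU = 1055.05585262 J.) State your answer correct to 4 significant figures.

1.105e-15 BTU

1 megaelectronvolt = 1.51857e-16 BTU.
Thus 7.2764 × 1.51857e-16 ≈ 1.105e-15 BTU.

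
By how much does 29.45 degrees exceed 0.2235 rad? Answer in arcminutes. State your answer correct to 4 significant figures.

29.45 ° = 1767.00 arcmin and 0.2235 rad = 768.336 arcmin.
1767.00 − 768.336 ≈ 998.7 arcmin.

998.7 arcmin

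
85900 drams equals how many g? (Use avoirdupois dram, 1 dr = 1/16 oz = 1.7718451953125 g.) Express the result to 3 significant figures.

152000 grams

1 dr = 1.77185 g.
Then 85900 × 1.77185 ≈ 152000 g.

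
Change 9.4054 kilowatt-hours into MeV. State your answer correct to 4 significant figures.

2.113 × 10^20 MeV

1 kilowatt-hour = 2.24694 × 10^19 MeV.
So 9.4054 × 2.24694 × 10^19 ≈ 2.113 × 10^20 MeV.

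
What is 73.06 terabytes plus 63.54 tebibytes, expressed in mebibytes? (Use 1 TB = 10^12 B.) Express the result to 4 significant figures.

73.06 TB = 6.96754e+7 MiB and 63.54 TiB = 6.66265e+7 MiB.
6.96754e+7 + 6.66265e+7 ≈ 1.363e+8 MiB.

1.363e+8 mebibytes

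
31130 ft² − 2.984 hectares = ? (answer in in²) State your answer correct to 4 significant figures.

-4.177e+7 in²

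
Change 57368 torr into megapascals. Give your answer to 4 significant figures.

7.648 megapascals

1 torr = 0.000133322 MPa.
Thus 57368 × 0.000133322 ≈ 7.648 MPa.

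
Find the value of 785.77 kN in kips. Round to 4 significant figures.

1 kN = 0.224809 kips.
So 785.77 × 0.224809 ≈ 176.6 kip.

176.6 kips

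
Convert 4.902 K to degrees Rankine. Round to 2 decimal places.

°R = K × 9/5.
Applying the formula gives 8.82 °R.

8.82 °R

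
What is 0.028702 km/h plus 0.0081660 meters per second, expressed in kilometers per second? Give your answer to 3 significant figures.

1.61e-5 km/s

0.028702 km/h = 7.97278e-6 km/s and 0.0081660 m/s = 8.16600e-6 km/s.
7.97278e-6 + 8.16600e-6 ≈ 1.61e-5 km/s.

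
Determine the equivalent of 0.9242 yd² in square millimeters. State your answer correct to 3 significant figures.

773000 mm²

1 square yard = 836127 mm².
So 0.9242 × 836127 ≈ 773000 mm².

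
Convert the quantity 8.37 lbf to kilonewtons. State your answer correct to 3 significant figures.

0.0372 kilonewtons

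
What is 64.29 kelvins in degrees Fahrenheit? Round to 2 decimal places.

-343.95 °F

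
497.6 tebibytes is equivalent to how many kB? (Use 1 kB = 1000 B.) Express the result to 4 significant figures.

5.471e+11 kilobytes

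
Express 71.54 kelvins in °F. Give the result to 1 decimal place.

-330.9 degrees Fahrenheit

K = (°F + 459.67) × 5/9.
Applying the formula gives -330.9 °F.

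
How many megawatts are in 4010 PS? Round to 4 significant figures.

2.949 MW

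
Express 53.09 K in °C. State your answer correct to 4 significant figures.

-220.1 °C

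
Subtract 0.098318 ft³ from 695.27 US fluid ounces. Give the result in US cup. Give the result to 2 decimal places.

695.27 US fl oz = 86.90875 US cup and 0.098318 ft³ = 11.76752 US cup.
86.90875 − 11.76752 ≈ 75.14 US cup.

75.14 US cup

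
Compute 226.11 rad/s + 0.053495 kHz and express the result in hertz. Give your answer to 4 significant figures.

89.48 hertz

226.11 rad/s = 35.9865 Hz and 0.053495 kHz = 53.4950 Hz.
35.9865 + 53.4950 ≈ 89.48 Hz.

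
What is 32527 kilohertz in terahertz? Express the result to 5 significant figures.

1 kilohertz = 1.00000e-9 THz.
Thus 32527 × 1.00000e-9 ≈ 3.2527e-5 THz.

3.2527e-5 THz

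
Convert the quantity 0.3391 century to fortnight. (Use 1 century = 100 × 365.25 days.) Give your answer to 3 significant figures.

1 century = 2608.93 fortnight.
Thus 0.3391 × 2608.93 ≈ 885 fortnight.

885 fortnight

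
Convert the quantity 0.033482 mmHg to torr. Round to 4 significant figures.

0.03348 torr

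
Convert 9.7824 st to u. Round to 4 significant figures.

3.741 × 10^28 u

1 st = 3.82424 × 10^27 u.
So 9.7824 × 3.82424 × 10^27 ≈ 3.741 × 10^28 u.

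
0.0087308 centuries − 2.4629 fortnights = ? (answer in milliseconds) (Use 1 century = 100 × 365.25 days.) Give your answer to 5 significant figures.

0.0087308 century = 2.75523 × 10^10 ms and 2.4629 fortnight = 2.97912 × 10^9 ms.
2.75523 × 10^10 − 2.97912 × 10^9 ≈ 2.4573 × 10^10 ms.

2.4573 × 10^10 milliseconds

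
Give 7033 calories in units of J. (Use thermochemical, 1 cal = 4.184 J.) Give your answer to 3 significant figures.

29400 J

1 cal = 4.18400 joules.
Thus 7033 × 4.18400 ≈ 29400 J.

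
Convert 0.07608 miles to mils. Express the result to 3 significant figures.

4.82e+6 mil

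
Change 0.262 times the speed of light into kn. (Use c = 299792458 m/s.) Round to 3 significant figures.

1 speed of light = 5.82750e+8 kn.
Thus 0.262 × 5.82750e+8 ≈ 1.53e+8 kn.

1.53e+8 kn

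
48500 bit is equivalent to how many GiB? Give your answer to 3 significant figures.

5.65e-6 gibibytes

1 bit = 1.16415e-10 gibibytes.
Thus 48500 × 1.16415e-10 ≈ 5.65e-6 GiB.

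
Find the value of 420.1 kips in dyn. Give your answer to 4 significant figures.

1 kip = 4.44822e+8 dyn.
Thus 420.1 × 4.44822e+8 ≈ 1.869e+11 dyn.

1.869e+11 dynes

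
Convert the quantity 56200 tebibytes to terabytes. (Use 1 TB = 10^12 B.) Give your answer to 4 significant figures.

1 tebibyte = 1.09951 TB.
Thus 56200 × 1.09951 ≈ 61790 TB.

61790 terabytes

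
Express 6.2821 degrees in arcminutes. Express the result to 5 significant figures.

1 degree = 60.0000 arcmin.
Thus 6.2821 × 60.0000 ≈ 376.93 arcmin.

376.93 arcmin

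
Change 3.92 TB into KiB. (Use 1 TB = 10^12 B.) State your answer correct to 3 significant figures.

3.83 × 10^9 KiB

1 TB = 9.765625 × 10^8 KiB.
3.92 × 9.765625 × 10^8 ≈ 3.83 × 10^9 KiB.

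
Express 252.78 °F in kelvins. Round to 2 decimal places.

395.81 K

K = (°F + 459.67) × 5/9.
Applying the formula gives 395.81 K.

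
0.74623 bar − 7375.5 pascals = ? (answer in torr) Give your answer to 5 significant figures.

0.74623 bar = 559.719 torr and 7375.5 Pa = 55.3208 torr.
559.719 − 55.3208 ≈ 504.40 torr.

504.40 torr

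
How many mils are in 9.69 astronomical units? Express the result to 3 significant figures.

5.71e+16 mil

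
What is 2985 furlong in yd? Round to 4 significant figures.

1 furlong = 220.000 yards.
2985 × 220.000 ≈ 656700 yd.

656700 yards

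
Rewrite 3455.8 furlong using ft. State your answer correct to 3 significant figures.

2.28 × 10^6 ft

1 furlong = 660.000 ft.
Then 3455.8 × 660.000 ≈ 2.28 × 10^6 ft.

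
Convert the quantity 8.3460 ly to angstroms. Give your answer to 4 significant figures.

7.896e+26 Å

1 ly = 9.46073e+25 angstroms.
8.3460 × 9.46073e+25 ≈ 7.896e+26 Å.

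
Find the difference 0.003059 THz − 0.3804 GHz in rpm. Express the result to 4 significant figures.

1.607e+11 rpm

0.003059 THz = 1.83540e+11 rpm and 0.3804 GHz = 2.28240e+10 rpm.
1.83540e+11 − 2.28240e+10 ≈ 1.607e+11 rpm.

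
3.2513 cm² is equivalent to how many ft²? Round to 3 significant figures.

0.00350 square feet

1 square centimeter = 0.00107639 ft².
Thus 3.2513 × 0.00107639 ≈ 0.00350 ft².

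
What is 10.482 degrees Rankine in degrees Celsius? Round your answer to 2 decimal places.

-267.33 °C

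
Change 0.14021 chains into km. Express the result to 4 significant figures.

1 chain = 0.0201168 kilometers.
Then 0.14021 × 0.0201168 ≈ 0.002821 km.

0.002821 km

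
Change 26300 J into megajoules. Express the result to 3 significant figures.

1 J = 1.00000 × 10^-6 MJ.
Then 26300 × 1.00000 × 10^-6 ≈ 0.0263 MJ.

0.0263 MJ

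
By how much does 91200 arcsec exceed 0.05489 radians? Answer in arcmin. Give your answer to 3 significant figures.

91200 arcsec = 1520.00 arcmin and 0.05489 rad = 188.698 arcmin.
1520.00 − 188.698 ≈ 1330 arcmin.

1330 arcminutes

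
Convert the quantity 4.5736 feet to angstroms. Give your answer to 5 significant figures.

1.3940 × 10^10 Å

1 foot = 3.04800 × 10^9 Å.
So 4.5736 × 3.04800 × 10^9 ≈ 1.3940 × 10^10 Å.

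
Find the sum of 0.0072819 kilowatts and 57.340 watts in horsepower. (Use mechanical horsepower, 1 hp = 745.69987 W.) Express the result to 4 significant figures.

0.08666 hp

0.0072819 kW = 0.00976519 hp and 57.340 W = 0.0768942 hp.
0.00976519 + 0.0768942 ≈ 0.08666 hp.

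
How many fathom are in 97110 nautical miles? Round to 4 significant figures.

9.834 × 10^7 fathom

1 nautical mile = 1012.69 fathoms.
97110 × 1012.69 ≈ 9.834 × 10^7 fathom.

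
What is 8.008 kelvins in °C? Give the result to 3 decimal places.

K = °C + 273.15.
Applying the formula gives -265.142 °C.

-265.142 °C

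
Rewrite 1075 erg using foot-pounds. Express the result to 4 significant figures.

7.929 × 10^-5 ft·lbf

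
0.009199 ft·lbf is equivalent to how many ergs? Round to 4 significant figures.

124700 erg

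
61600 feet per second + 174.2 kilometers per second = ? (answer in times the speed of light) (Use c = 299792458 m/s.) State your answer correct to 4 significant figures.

61600 ft/s = 6.26289 × 10^-5 c and 174.2 km/s = 0.000581069 c.
6.26289 × 10^-5 + 0.000581069 ≈ 0.0006437 c.

0.0006437 c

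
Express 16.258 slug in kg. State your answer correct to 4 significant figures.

1 slug = 14.5939 kilograms.
Then 16.258 × 14.5939 ≈ 237.3 kg.

237.3 kg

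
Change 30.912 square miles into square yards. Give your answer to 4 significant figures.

9.575e+7 yd²

1 mi² = 3.09760e+6 yd².
Then 30.912 × 3.09760e+6 ≈ 9.575e+7 yd².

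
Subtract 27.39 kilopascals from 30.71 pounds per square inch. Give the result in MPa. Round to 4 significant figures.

0.1843 megapascals

30.71 psi = 0.211738 MPa and 27.39 kPa = 0.0273900 MPa.
0.211738 − 0.0273900 ≈ 0.1843 MPa.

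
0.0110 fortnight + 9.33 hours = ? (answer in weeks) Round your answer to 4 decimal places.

0.0110 fortnight = 0.0220000 wk and 9.33 h = 0.0555357 wk.
0.0220000 + 0.0555357 ≈ 0.0775 wk.

0.0775 wk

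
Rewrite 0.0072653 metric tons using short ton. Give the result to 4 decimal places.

1 t = 1.10231 short tons.
Thus 0.0072653 × 1.10231 ≈ 0.0080 short ton.

0.0080 short tons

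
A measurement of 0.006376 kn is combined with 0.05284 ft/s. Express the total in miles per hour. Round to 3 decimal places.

0.006376 kn = 0.00733737 mph and 0.05284 ft/s = 0.0360273 mph.
0.00733737 + 0.0360273 ≈ 0.043 mph.

0.043 mph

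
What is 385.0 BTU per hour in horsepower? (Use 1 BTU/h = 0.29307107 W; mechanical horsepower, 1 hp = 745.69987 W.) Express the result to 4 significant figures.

1 BTU per hour = 0.000393015 horsepower.
Thus 385.0 × 0.000393015 ≈ 0.1513 hp.

0.1513 hp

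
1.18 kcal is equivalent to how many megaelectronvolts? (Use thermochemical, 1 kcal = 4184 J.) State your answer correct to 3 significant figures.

3.08e+16 MeV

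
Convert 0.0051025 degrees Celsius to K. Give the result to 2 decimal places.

273.16 kelvins

K = °C + 273.15.
Applying the formula gives 273.16 K.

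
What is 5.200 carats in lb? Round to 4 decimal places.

0.0023 lb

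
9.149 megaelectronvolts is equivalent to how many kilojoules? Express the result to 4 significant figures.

1.466e-15 kJ

1 megaelectronvolt = 1.60218e-16 kJ.
Then 9.149 × 1.60218e-16 ≈ 1.466e-15 kJ.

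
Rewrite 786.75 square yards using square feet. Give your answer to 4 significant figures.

1 yd² = 9.00000 square feet.
Then 786.75 × 9.00000 ≈ 7081 ft².

7081 square feet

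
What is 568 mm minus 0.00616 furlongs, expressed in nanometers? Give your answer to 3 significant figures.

568 mm = 5.68000 × 10^8 nm and 0.00616 furlong = 1.23919 × 10^9 nm.
5.68000 × 10^8 − 1.23919 × 10^9 ≈ -6.71 × 10^8 nm.

-6.71 × 10^8 nanometers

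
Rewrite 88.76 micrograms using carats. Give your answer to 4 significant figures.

0.0004438 carats

1 μg = 5.00000e-6 ct.
Then 88.76 × 5.00000e-6 ≈ 0.0004438 ct.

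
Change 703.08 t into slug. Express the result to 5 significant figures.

48176 slugs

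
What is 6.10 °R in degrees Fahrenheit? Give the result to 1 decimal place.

-453.6 degrees Fahrenheit

°R = °F + 459.67.
Applying the formula gives -453.6 °F.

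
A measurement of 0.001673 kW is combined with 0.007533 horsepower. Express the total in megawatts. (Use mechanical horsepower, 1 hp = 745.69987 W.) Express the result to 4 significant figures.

0.001673 kW = 1.67300 × 10^-6 MW and 0.007533 hp = 5.61736 × 10^-6 MW.
1.67300 × 10^-6 + 5.61736 × 10^-6 ≈ 7.290 × 10^-6 MW.

7.290 × 10^-6 MW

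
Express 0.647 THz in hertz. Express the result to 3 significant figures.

6.47e+11 Hz

1 terahertz = 1.00000e+12 Hz.
Then 0.647 × 1.00000e+12 ≈ 6.47e+11 Hz.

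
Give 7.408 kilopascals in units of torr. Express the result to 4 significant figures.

55.56 torr

1 kilopascal = 7.50062 torr.
Then 7.408 × 7.50062 ≈ 55.56 torr.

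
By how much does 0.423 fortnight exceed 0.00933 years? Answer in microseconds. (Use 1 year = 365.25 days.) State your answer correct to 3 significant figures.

0.423 fortnight = 5.11661 × 10^11 μs and 0.00933 yr = 2.94432 × 10^11 μs.
5.11661 × 10^11 − 2.94432 × 10^11 ≈ 2.17 × 10^11 μs.

2.17 × 10^11 μs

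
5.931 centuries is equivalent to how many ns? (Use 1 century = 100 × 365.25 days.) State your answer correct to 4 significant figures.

1.872e+19 ns

1 century = 3.15576e+18 nanoseconds.
Thus 5.931 × 3.15576e+18 ≈ 1.872e+19 ns.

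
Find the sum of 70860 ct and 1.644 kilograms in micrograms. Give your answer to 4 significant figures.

1.582 × 10^10 micrograms

70860 ct = 1.41720 × 10^10 μg and 1.644 kg = 1.64400 × 10^9 μg.
1.41720 × 10^10 + 1.64400 × 10^9 ≈ 1.582 × 10^10 μg.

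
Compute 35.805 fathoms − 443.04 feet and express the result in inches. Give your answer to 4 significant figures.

-2739 in

35.805 fathom = 2577.96 in and 443.04 ft = 5316.48 in.
2577.96 − 5316.48 ≈ -2739 in.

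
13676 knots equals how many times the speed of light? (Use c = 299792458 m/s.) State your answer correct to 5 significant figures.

1 knot = 1.71600e-9 times the speed of light.
13676 × 1.71600e-9 ≈ 2.3468e-5 c.

2.3468e-5 times the speed of light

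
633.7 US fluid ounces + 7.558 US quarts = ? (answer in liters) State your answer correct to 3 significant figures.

25.9 L

633.7 US fl oz = 18.7407 L and 7.558 US qt = 7.15254 L.
18.7407 + 7.15254 ≈ 25.9 L.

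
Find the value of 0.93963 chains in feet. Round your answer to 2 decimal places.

62.02 ft

1 chain = 66.0000 feet.
0.93963 × 66.0000 ≈ 62.02 ft.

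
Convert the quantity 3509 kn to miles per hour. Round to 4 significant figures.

4038 mph

1 kn = 1.15078 mph.
3509 × 1.15078 ≈ 4038 mph.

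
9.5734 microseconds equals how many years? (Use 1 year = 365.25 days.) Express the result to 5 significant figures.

1 microsecond = 3.16881 × 10^-14 years.
Thus 9.5734 × 3.16881 × 10^-14 ≈ 3.0336 × 10^-13 yr.

3.0336 × 10^-13 yr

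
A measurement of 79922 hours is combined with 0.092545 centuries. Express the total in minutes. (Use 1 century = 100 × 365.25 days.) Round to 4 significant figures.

79922 h = 4.79532 × 10^6 min and 0.092545 century = 4.86750 × 10^6 min.
4.79532 × 10^6 + 4.86750 × 10^6 ≈ 9.663 × 10^6 min.

9.663 × 10^6 min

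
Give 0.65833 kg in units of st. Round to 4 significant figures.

0.1037 stone

1 kg = 0.157473 stone.
So 0.65833 × 0.157473 ≈ 0.1037 st.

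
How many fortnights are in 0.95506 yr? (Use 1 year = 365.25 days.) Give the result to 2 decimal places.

1 yr = 26.0893 fortnight.
Thus 0.95506 × 26.0893 ≈ 24.92 fortnight.

24.92 fortnights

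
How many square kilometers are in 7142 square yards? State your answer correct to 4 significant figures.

1 yd² = 8.36127e-7 km².
So 7142 × 8.36127e-7 ≈ 0.005972 km².

0.005972 square kilometers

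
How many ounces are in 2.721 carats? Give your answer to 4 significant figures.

0.01920 oz

1 carat = 0.00705479 oz.
Thus 2.721 × 0.00705479 ≈ 0.01920 oz.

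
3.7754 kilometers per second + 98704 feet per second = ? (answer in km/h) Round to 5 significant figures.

3.7754 km/s = 13591.4 km/h and 98704 ft/s = 108306 km/h.
13591.4 + 108306 ≈ 121900 km/h.

121900 km/h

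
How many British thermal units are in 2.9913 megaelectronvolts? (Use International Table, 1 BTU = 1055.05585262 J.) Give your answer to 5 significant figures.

4.5425 × 10^-16 BTU

1 MeV = 1.51857 × 10^-16 British thermal units.
Then 2.9913 × 1.51857 × 10^-16 ≈ 4.5425 × 10^-16 BTU.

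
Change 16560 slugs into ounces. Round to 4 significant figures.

1 slug = 514.785 ounces.
16560 × 514.785 ≈ 8.525e+6 oz.

8.525e+6 oz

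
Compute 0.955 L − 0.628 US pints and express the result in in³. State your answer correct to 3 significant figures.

40.1 in³

0.955 L = 58.2777 in³ and 0.628 US pt = 18.1335 in³.
58.2777 − 18.1335 ≈ 40.1 in³.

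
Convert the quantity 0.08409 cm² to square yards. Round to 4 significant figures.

1.006e-5 square yards

1 square centimeter = 0.000119599 square yards.
Thus 0.08409 × 0.000119599 ≈ 1.006e-5 yd².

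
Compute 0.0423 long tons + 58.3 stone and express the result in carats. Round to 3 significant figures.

0.0423 long ton = 214894 ct and 58.3 st = 1.85111 × 10^6 ct.
214894 + 1.85111 × 10^6 ≈ 2.07 × 10^6 ct.

2.07 × 10^6 carats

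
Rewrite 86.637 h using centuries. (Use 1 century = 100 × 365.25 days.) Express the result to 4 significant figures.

9.883 × 10^-5 century

1 hour = 1.14077 × 10^-6 century.
Then 86.637 × 1.14077 × 10^-6 ≈ 9.883 × 10^-5 century.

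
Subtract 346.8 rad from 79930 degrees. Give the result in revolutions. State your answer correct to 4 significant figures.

166.8 rev

79930 ° = 222.028 rev and 346.8 rad = 55.1949 rev.
222.028 − 55.1949 ≈ 166.8 rev.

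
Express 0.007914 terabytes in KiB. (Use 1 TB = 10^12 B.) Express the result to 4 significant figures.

7.729e+6 kibibytes

1 terabyte = 9.765625e+8 KiB.
0.007914 × 9.765625e+8 ≈ 7.729e+6 KiB.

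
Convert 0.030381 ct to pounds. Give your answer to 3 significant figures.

1.34e-5 lb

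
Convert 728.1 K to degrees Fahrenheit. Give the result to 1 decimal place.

850.9 degrees Fahrenheit

K = (°F + 459.67) × 5/9.
Applying the formula gives 850.9 °F.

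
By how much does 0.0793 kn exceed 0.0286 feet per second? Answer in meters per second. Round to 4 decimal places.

0.0793 kn = 0.0407954 m/s and 0.0286 ft/s = 0.00871728 m/s.
0.0407954 − 0.00871728 ≈ 0.0321 m/s.

0.0321 m/s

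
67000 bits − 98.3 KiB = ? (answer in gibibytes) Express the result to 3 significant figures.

-8.59 × 10^-5 gibibytes

67000 bit = 7.79983 × 10^-6 GiB and 98.3 KiB = 9.37462 × 10^-5 GiB.
7.79983 × 10^-6 − 9.37462 × 10^-5 ≈ -8.59 × 10^-5 GiB.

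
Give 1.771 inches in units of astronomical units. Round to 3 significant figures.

3.01 × 10^-13 au

1 inch = 1.69789 × 10^-13 astronomical units.
1.771 × 1.69789 × 10^-13 ≈ 3.01 × 10^-13 au.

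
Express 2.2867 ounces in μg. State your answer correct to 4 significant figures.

1 oz = 2.83495e+7 micrograms.
2.2867 × 2.83495e+7 ≈ 6.483e+7 μg.

6.483e+7 μg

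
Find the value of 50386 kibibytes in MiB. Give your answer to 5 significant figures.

1 KiB = 0.0009765625 mebibytes.
Then 50386 × 0.0009765625 ≈ 49.205 MiB.

49.205 mebibytes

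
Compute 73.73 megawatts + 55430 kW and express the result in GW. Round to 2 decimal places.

0.13 gigawatts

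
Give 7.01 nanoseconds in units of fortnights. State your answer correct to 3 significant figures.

5.80e-15 fortnight

1 ns = 8.26720e-16 fortnights.
7.01 × 8.26720e-16 ≈ 5.80e-15 fortnight.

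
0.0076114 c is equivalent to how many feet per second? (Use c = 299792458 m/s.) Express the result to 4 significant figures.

7.486e+6 ft/s

1 speed of light = 9.83571e+8 ft/s.
So 0.0076114 × 9.83571e+8 ≈ 7.486e+6 ft/s.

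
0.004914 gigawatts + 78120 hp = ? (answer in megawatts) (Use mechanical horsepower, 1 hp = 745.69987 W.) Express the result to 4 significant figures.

63.17 megawatts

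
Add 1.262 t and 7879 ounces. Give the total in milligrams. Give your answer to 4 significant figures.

1.485e+9 mg

1.262 t = 1.26200e+9 mg and 7879 oz = 2.23366e+8 mg.
1.26200e+9 + 2.23366e+8 ≈ 1.485e+9 mg.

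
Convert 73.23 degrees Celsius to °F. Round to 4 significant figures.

163.8 degrees Fahrenheit

°C = (°F − 32) × 5/9.
Applying the formula gives 163.8 °F.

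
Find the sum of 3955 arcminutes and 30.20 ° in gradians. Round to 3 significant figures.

107 grad

3955 arcmin = 73.2407 grad and 30.20 ° = 33.5556 grad.
73.2407 + 33.5556 ≈ 107 grad.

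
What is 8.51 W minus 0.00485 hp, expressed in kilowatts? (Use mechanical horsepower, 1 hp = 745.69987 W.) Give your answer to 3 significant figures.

8.51 W = 0.00851000 kW and 0.00485 hp = 0.00361664 kW.
0.00851000 − 0.00361664 ≈ 0.00489 kW.

0.00489 kW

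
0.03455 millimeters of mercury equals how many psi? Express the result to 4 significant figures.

0.0006681 psi

1 millimeter of mercury = 0.0193368 pounds per square inch.
Thus 0.03455 × 0.0193368 ≈ 0.0006681 psi.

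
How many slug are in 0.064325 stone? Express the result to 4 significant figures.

1 stone = 0.435133 slug.
0.064325 × 0.435133 ≈ 0.02799 slug.

0.02799 slug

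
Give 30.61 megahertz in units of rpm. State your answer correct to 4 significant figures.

1 megahertz = 6.00000 × 10^7 revolutions per minute.
So 30.61 × 6.00000 × 10^7 ≈ 1.837 × 10^9 rpm.

1.837 × 10^9 rpm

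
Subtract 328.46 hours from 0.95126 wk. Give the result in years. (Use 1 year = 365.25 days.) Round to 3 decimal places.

-0.019 years

0.95126 wk = 0.0182309 yr and 328.46 h = 0.0374698 yr.
0.0182309 − 0.0374698 ≈ -0.019 yr.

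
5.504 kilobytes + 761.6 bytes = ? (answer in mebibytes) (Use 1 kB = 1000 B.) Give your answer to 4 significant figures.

5.504 kB = 0.00524902 MiB and 761.6 B = 0.000726318 MiB.
0.00524902 + 0.000726318 ≈ 0.005975 MiB.

0.005975 MiB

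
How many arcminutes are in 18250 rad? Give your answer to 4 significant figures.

1 rad = 3437.75 arcmin.
So 18250 × 3437.75 ≈ 6.274 × 10^7 arcmin.

6.274 × 10^7 arcmin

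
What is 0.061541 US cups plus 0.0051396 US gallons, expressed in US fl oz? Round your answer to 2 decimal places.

1.15 US fl oz

0.061541 US cup = 0.492328 US fl oz and 0.0051396 US gal = 0.657869 US fl oz.
0.492328 + 0.657869 ≈ 1.15 US fl oz.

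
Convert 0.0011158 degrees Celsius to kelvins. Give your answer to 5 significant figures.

273.15 K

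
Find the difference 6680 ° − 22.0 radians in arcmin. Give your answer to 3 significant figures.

6680 ° = 400800 arcmin and 22.0 rad = 75630.4 arcmin.
400800 − 75630.4 ≈ 325000 arcmin.

325000 arcminutes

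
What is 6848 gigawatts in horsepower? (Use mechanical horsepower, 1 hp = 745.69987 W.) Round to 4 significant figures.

9.183e+9 horsepower

1 GW = 1.34102e+6 hp.
6848 × 1.34102e+6 ≈ 9.183e+9 hp.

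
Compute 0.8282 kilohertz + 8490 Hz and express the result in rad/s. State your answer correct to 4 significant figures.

58550 radians per second

0.8282 kHz = 5203.73 rad/s and 8490 Hz = 53344.2 rad/s.
5203.73 + 53344.2 ≈ 58550 rad/s.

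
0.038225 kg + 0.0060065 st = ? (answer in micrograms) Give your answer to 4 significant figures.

0.038225 kg = 3.82250 × 10^7 μg and 0.0060065 st = 3.81430 × 10^7 μg.
3.82250 × 10^7 + 3.81430 × 10^7 ≈ 7.637 × 10^7 μg.

7.637 × 10^7 μg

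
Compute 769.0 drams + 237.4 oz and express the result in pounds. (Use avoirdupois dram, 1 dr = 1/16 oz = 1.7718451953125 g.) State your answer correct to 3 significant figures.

17.8 pounds

769.0 dr = 3.00391 lb and 237.4 oz = 14.8375 lb.
3.00391 + 14.8375 ≈ 17.8 lb.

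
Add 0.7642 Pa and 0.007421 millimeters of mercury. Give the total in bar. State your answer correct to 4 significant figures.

1.754e-5 bar

0.7642 Pa = 7.64200e-6 bar and 0.007421 mmHg = 9.89385e-6 bar.
7.64200e-6 + 9.89385e-6 ≈ 1.754e-5 bar.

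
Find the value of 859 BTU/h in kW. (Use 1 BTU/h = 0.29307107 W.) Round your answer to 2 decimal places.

0.25 kW

1 BTU/h = 0.000293071 kW.
Thus 859 × 0.000293071 ≈ 0.25 kW.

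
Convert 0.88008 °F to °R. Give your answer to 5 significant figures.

°R = °F + 459.67.
Applying the formula gives 460.55 °R.

460.55 °R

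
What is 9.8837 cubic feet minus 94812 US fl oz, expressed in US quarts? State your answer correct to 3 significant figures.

9.8837 ft³ = 295.7408 US qt and 94812 US fl oz = 2962.875 US qt.
295.7408 − 2962.875 ≈ -2670 US qt.

-2670 US qt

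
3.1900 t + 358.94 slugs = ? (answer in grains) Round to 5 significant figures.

1.3007e+8 gr

3.1900 t = 4.92292e+7 gr and 358.94 slug = 8.08399e+7 gr.
4.92292e+7 + 8.08399e+7 ≈ 1.3007e+8 gr.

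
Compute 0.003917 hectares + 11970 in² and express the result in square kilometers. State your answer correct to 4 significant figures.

0.003917 ha = 3.91700 × 10^-5 km² and 11970 in² = 7.72257 × 10^-6 km².
3.91700 × 10^-5 + 7.72257 × 10^-6 ≈ 4.689 × 10^-5 km².

4.689 × 10^-5 square kilometers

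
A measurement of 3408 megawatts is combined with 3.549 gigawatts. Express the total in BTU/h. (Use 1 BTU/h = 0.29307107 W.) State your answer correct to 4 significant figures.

2.374e+10 BTU/h

3408 MW = 1.16286e+10 BTU/h and 3.549 GW = 1.21097e+10 BTU/h.
1.16286e+10 + 1.21097e+10 ≈ 2.374e+10 BTU/h.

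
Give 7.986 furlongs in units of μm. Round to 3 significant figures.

1.61 × 10^9 μm

1 furlong = 2.01168 × 10^8 μm.
Then 7.986 × 2.01168 × 10^8 ≈ 1.61 × 10^9 μm.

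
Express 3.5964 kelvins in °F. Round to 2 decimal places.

K = (°F + 459.67) × 5/9.
Applying the formula gives -453.20 °F.

-453.20 °F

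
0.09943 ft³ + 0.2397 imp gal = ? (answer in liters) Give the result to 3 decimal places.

0.09943 ft³ = 2.81554 L and 0.2397 imp gal = 1.08970 L.
2.81554 + 1.08970 ≈ 3.905 L.

3.905 liters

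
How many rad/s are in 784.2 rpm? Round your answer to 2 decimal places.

1 rpm = 0.104720 rad/s.
So 784.2 × 0.104720 ≈ 82.12 rad/s.

82.12 radians per second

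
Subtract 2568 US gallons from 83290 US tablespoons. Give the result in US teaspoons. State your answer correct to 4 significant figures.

83290 US tbsp = 249870 US tsp and 2568 US gal = 1.97222e+6 US tsp.
249870 − 1.97222e+6 ≈ -1.722e+6 US tsp.

-1.722e+6 US teaspoons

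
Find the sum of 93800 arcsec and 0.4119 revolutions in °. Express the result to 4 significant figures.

93800 arcsec = 26.0556 ° and 0.4119 rev = 148.284 °.
26.0556 + 148.284 ≈ 174.3 °.

174.3 °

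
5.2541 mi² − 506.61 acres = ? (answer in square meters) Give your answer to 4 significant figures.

1.156e+7 m²

5.2541 mi² = 1.36081e+7 m² and 506.61 acre = 2.05018e+6 m².
1.36081e+7 − 2.05018e+6 ≈ 1.156e+7 m².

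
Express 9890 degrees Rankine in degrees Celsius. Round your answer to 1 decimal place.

°R = (°C + 273.15) × 9/5.
Applying the formula gives 5221.3 °C.

5221.3 °C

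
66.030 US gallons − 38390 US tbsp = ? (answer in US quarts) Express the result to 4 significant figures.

66.030 US gal = 264.120 US qt and 38390 US tbsp = 599.844 US qt.
264.120 − 599.844 ≈ -335.7 US qt.

-335.7 US qt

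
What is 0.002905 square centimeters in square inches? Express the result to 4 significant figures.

0.0004503 square inches

1 square centimeter = 0.155000 in².
Then 0.002905 × 0.155000 ≈ 0.0004503 in².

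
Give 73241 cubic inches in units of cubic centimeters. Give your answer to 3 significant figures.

1 cubic inch = 16.3871 cm³.
So 73241 × 16.3871 ≈ 1.20 × 10^6 cm³.

1.20 × 10^6 cubic centimeters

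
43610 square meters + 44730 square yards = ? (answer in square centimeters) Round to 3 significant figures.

43610 m² = 4.36100e+8 cm² and 44730 yd² = 3.74000e+8 cm².
4.36100e+8 + 3.74000e+8 ≈ 8.10e+8 cm².

8.10e+8 square centimeters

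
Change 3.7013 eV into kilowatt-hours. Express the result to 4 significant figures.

1.647 × 10^-25 kWh

1 electronvolt = 4.45049 × 10^-26 kWh.
Thus 3.7013 × 4.45049 × 10^-26 ≈ 1.647 × 10^-25 kWh.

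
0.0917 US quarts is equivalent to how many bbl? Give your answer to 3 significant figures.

0.000546 oil barrels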